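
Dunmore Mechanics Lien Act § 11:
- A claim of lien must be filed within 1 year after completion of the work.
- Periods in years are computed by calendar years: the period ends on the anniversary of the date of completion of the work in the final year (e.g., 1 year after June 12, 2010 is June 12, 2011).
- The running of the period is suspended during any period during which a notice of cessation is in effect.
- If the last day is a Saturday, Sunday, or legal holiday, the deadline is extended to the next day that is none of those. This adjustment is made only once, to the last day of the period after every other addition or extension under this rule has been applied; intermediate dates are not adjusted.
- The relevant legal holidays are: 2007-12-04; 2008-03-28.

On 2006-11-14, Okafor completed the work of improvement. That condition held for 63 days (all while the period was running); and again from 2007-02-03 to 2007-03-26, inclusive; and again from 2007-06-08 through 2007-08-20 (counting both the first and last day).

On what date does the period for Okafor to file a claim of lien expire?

1 year after 2006-11-14 is November 14, 2007.
Tolling adds 63 days: November 14, 2007 + 63 days = January 16, 2008.
From February 3, 2007 through March 26, 2007 inclusive is 52 days; tolling adds 52 days: January 16, 2008 + 52 days = March 8, 2008.
From June 8, 2007 through August 20, 2007 inclusive is 74 days; tolling adds 74 days: March 8, 2008 + 74 days = May 21, 2008.
May 21, 2008 is a Wednesday and not a legal holiday, so no extension applies.

May 21, 2008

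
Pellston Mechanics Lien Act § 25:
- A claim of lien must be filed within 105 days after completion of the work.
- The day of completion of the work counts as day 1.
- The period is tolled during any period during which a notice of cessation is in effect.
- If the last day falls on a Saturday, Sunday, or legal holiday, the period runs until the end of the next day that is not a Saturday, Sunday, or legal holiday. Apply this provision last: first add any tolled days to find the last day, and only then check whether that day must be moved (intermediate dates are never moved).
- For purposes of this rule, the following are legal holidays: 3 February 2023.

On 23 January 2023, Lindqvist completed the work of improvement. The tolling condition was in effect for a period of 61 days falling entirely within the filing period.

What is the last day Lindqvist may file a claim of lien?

July 7, 2023

Counting 23 January 2023 as day 1, day 105 is May 7, 2023.
Tolling adds 61 days: May 7, 2023 + 61 days = July 7, 2023.
July 7, 2023 is a Friday and not a legal holiday, so no extension applies.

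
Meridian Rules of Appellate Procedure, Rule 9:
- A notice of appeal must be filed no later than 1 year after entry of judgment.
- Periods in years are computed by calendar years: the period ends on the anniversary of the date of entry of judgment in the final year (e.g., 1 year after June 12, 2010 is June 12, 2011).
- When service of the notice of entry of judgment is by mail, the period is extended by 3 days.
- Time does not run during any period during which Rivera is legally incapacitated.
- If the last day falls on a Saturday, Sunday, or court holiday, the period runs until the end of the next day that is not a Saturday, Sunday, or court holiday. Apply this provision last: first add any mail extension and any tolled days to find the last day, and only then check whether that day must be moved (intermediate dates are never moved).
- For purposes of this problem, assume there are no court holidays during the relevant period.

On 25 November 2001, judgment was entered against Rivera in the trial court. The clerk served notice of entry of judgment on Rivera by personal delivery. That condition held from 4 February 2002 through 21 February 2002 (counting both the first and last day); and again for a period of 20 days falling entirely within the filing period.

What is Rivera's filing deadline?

1 year after 25 November 2001 is November 25, 2002.
Service was not by mail, so no mail extension applies.
From February 4, 2002 through February 21, 2002 inclusive is 18 days; tolling adds 18 days: November 25, 2002 + 18 days = December 13, 2002.
Tolling adds 20 days: December 13, 2002 + 20 days = January 2, 2003.
January 2, 2003 is a Thursday and not a court holiday, so no extension applies.

January 2, 2003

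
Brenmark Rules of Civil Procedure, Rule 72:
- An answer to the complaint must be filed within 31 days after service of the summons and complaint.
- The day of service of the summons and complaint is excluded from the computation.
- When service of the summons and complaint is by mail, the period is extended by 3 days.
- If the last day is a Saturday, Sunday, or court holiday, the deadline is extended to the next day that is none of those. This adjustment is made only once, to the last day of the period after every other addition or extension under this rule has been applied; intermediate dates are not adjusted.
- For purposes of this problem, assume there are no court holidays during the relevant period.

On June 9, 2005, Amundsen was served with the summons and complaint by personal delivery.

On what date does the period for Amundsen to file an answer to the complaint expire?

31 days after June 9, 2005 is July 10, 2005.
Service was not by mail, so no mail extension applies.
July 10, 2005 is Sunday. The next qualifying day is July 11, 2005.

July 11, 2005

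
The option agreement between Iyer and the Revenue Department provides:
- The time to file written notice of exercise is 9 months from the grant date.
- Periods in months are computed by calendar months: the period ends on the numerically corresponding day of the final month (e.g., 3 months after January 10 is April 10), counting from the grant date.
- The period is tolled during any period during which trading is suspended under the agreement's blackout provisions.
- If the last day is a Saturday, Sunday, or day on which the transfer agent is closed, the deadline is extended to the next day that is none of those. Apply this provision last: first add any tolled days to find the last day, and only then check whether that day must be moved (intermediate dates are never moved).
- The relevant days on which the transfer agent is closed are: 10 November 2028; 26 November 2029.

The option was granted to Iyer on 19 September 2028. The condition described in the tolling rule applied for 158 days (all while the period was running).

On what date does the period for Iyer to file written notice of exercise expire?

9 months after 19 September 2028 is June 19, 2029.
Tolling adds 158 days: June 19, 2029 + 158 days = November 24, 2029.
November 24, 2029 is Saturday; November 25, 2029 is Sunday; November 26, 2029 is a listed holiday. The next qualifying day is November 27, 2029.

November 27, 2029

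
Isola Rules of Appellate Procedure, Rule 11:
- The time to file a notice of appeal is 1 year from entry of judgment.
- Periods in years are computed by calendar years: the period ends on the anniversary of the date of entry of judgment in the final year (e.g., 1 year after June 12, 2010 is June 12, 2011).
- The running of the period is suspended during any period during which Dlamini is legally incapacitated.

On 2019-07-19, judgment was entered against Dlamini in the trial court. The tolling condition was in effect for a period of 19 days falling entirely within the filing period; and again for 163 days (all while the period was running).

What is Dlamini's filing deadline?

1 year after 2019-07-19 is July 19, 2020.
Tolling adds 19 days: July 19, 2020 + 19 days = August 7, 2020.
Tolling adds 163 days: August 7, 2020 + 163 days = January 17, 2021.

January 17, 2021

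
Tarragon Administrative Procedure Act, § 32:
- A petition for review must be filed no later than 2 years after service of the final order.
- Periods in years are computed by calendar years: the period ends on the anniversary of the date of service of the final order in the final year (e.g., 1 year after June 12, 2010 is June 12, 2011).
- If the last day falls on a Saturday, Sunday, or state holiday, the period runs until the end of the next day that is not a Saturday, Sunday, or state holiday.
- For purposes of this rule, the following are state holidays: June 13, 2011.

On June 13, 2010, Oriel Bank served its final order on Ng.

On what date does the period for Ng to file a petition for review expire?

June 13, 2012

2 years after June 13, 2010 is June 13, 2012.
June 13, 2012 is a Wednesday and not a state holiday, so no extension applies.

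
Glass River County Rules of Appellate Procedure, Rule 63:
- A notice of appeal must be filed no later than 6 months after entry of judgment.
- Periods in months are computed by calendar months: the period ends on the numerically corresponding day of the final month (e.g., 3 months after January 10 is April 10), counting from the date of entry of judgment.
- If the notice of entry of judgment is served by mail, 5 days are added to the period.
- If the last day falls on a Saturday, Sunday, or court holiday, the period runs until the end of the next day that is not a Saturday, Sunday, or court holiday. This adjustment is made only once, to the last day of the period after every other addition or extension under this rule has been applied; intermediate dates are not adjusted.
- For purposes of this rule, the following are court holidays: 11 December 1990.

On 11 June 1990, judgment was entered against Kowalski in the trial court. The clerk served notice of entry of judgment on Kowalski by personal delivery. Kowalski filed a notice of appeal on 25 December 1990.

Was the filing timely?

No

6 months after 11 June 1990 is December 11, 1990.
Service was not by mail, so no mail extension applies.
December 11, 1990 is a listed holiday. The next qualifying day is December 12, 1990.
The deadline is December 12, 1990; the filing on December 25, 1990 is after that date.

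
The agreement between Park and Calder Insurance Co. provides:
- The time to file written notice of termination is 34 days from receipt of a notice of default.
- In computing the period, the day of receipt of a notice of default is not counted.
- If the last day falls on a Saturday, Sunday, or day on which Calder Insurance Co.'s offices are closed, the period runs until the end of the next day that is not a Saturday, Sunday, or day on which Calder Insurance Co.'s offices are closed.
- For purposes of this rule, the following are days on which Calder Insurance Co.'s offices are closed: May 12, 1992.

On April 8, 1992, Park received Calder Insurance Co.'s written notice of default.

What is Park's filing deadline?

May 13, 1992

34 days after April 8, 1992 is May 12, 1992.
May 12, 1992 is a listed holiday. The next qualifying day is May 13, 1992.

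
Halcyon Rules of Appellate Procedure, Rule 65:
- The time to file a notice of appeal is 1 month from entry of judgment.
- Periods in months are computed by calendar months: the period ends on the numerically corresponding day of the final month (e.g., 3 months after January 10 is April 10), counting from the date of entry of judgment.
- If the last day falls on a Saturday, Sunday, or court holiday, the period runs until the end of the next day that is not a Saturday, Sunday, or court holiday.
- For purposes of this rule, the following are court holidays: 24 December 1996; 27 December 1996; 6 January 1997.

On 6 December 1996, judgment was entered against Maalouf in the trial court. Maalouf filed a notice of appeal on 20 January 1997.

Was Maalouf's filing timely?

No

1 month after 6 December 1996 is January 6, 1997.
January 6, 1997 is a listed holiday. The next qualifying day is January 7, 1997.
The deadline is January 7, 1997; the filing on January 20, 1997 is after that date.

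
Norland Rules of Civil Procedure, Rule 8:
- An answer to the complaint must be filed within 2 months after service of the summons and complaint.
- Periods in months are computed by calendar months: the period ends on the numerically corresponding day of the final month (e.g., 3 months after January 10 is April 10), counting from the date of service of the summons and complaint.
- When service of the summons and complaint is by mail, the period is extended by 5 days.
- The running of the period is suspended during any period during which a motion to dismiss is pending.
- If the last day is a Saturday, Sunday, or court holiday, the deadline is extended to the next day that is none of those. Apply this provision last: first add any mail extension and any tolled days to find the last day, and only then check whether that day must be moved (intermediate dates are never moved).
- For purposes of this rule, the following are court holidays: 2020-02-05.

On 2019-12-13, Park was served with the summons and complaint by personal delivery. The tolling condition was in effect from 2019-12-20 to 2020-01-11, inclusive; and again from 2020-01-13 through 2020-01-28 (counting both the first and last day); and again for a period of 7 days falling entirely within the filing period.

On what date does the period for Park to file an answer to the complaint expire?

2 months after 2019-12-13 is February 13, 2020.
Service was not by mail, so no mail extension applies.
From December 20, 2019 through January 11, 2020 inclusive is 23 days; tolling adds 23 days: February 13, 2020 + 23 days = March 7, 2020.
From January 13, 2020 through January 28, 2020 inclusive is 16 days; tolling adds 16 days: March 7, 2020 + 16 days = March 23, 2020.
Tolling adds 7 days: March 23, 2020 + 7 days = March 30, 2020.
March 30, 2020 is a Monday and not a court holiday, so no extension applies.

March 30, 2020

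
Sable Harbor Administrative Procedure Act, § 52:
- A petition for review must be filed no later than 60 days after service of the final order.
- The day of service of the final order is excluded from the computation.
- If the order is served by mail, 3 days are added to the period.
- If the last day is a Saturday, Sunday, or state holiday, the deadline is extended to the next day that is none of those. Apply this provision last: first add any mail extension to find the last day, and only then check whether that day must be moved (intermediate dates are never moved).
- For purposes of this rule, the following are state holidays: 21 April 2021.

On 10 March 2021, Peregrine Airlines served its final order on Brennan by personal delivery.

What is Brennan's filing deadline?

60 days after 10 March 2021 is May 9, 2021.
Service was not by mail, so no mail extension applies.
May 9, 2021 is Sunday. The next qualifying day is May 10, 2021.

May 10, 2021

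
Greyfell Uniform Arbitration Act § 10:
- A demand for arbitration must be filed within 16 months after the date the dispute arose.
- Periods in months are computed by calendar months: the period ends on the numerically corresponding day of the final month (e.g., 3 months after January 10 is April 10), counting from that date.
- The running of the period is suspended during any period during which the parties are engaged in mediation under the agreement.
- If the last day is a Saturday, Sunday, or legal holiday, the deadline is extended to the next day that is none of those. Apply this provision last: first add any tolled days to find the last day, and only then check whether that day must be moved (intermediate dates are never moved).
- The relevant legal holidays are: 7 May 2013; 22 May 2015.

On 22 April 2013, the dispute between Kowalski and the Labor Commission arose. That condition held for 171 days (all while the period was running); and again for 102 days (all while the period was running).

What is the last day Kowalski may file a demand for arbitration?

May 25, 2015

16 months after 22 April 2013 is August 22, 2014.
Tolling adds 171 days: August 22, 2014 + 171 days = February 9, 2015.
Tolling adds 102 days: February 9, 2015 + 102 days = May 22, 2015.
May 22, 2015 is a listed holiday; May 23, 2015 is Saturday; May 24, 2015 is Sunday. The next qualifying day is May 25, 2015.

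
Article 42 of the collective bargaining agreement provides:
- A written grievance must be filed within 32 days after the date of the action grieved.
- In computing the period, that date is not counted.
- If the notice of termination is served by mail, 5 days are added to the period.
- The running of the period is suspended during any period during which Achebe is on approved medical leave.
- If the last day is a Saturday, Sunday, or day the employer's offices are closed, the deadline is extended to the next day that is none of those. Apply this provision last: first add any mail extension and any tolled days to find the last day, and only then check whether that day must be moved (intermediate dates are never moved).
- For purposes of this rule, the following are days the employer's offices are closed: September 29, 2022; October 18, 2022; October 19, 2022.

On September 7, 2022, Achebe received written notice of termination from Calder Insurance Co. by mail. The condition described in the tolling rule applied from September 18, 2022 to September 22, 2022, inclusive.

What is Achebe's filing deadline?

32 days after September 7, 2022 is October 9, 2022.
Service was by mail, adding 5 days: October 9, 2022 + 5 days = October 14, 2022.
From September 18, 2022 through September 22, 2022 inclusive is 5 days; tolling adds 5 days: October 14, 2022 + 5 days = October 19, 2022.
October 19, 2022 is a listed holiday. The next qualifying day is October 20, 2022.

October 20, 2022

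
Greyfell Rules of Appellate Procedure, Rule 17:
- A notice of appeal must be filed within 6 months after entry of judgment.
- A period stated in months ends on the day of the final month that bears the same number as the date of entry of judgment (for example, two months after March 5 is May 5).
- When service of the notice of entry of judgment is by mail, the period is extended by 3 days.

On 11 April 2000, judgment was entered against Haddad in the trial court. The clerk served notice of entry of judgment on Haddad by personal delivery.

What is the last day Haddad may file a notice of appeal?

6 months after 11 April 2000 is October 11, 2000.
Service was not by mail, so no mail extension applies.

October 11, 2000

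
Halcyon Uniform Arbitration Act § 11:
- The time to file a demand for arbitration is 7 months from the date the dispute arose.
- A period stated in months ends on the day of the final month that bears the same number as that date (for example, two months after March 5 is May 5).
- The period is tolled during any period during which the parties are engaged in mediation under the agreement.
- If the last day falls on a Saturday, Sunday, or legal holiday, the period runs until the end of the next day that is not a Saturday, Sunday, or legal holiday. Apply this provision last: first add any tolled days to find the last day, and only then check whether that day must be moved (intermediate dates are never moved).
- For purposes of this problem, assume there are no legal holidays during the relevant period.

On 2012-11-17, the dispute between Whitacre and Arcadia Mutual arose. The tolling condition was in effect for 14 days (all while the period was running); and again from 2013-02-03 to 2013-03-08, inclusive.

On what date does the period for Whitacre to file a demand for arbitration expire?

August 5, 2013

7 months after 2012-11-17 is June 17, 2013.
Tolling adds 14 days: June 17, 2013 + 14 days = July 1, 2013.
From February 3, 2013 through March 8, 2013 inclusive is 34 days; tolling adds 34 days: July 1, 2013 + 34 days = August 4, 2013.
August 4, 2013 is Sunday. The next qualifying day is August 5, 2013.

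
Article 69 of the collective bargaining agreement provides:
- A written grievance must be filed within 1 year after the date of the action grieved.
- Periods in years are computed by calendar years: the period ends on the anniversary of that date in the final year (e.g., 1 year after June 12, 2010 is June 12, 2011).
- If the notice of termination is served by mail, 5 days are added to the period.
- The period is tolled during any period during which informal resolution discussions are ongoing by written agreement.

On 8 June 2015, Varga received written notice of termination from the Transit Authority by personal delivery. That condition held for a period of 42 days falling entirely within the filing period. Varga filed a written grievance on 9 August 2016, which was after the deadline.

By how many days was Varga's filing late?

20 days

1 year after 8 June 2015 is June 8, 2016.
Service was not by mail, so no mail extension applies.
Tolling adds 42 days: June 8, 2016 + 42 days = July 20, 2016.
The deadline is July 20, 2016; from July 20, 2016 to August 9, 2016 is 20 days.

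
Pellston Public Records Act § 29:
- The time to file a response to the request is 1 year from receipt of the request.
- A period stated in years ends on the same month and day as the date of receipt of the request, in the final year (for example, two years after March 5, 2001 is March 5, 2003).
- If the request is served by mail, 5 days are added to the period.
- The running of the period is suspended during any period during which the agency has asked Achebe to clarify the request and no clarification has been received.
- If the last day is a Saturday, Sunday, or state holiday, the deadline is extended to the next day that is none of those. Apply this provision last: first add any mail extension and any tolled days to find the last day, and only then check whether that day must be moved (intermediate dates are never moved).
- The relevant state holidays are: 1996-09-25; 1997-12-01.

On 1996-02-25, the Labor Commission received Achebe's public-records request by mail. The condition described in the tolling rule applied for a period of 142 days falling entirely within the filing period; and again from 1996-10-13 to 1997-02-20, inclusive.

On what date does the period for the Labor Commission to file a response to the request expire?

1 year after 1996-02-25 is February 25, 1997.
Service was by mail, adding 5 days: February 25, 1997 + 5 days = March 2, 1997.
Tolling adds 142 days: March 2, 1997 + 142 days = July 22, 1997.
From October 13, 1996 through February 20, 1997 inclusive is 131 days; tolling adds 131 days: July 22, 1997 + 131 days = November 30, 1997.
November 30, 1997 is Sunday; December 1, 1997 is a listed holiday. The next qualifying day is December 2, 1997.

December 2, 1997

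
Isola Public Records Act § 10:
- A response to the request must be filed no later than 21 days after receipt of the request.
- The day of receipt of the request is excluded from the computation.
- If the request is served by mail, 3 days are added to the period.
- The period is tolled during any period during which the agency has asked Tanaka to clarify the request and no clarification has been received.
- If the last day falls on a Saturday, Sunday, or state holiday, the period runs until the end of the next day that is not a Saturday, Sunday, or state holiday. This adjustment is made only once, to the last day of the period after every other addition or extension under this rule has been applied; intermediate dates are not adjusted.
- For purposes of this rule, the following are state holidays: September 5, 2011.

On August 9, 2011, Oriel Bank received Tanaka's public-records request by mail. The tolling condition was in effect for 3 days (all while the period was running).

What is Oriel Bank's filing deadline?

21 days after August 9, 2011 is August 30, 2011.
Service was by mail, adding 3 days: August 30, 2011 + 3 days = September 2, 2011.
Tolling adds 3 days: September 2, 2011 + 3 days = September 5, 2011.
September 5, 2011 is a listed holiday. The next qualifying day is September 6, 2011.

September 6, 2011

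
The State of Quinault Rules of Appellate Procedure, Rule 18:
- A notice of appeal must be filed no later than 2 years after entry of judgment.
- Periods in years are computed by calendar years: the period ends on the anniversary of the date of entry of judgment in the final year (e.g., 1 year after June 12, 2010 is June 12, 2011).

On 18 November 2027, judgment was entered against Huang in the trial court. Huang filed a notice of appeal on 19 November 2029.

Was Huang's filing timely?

No

2 years after 18 November 2027 is November 18, 2029.
The deadline is November 18, 2029; the filing on November 19, 2029 is after that date.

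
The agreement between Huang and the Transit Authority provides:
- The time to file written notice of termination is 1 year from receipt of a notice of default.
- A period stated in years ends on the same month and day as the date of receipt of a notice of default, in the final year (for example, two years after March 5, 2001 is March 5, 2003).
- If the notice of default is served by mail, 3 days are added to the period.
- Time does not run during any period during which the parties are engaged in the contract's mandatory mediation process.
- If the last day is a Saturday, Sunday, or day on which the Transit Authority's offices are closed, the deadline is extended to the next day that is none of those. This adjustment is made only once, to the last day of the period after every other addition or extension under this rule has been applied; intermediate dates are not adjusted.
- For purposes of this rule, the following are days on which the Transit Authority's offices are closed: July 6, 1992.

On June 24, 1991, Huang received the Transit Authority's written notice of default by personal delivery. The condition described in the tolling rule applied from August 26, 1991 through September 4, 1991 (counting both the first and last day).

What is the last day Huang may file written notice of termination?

1 year after June 24, 1991 is June 24, 1992.
Service was not by mail, so no mail extension applies.
From August 26, 1991 through September 4, 1991 inclusive is 10 days; tolling adds 10 days: June 24, 1992 + 10 days = July 4, 1992.
July 4, 1992 is Saturday; July 5, 1992 is Sunday; July 6, 1992 is a listed holiday. The next qualifying day is July 7, 1992.

July 7, 1992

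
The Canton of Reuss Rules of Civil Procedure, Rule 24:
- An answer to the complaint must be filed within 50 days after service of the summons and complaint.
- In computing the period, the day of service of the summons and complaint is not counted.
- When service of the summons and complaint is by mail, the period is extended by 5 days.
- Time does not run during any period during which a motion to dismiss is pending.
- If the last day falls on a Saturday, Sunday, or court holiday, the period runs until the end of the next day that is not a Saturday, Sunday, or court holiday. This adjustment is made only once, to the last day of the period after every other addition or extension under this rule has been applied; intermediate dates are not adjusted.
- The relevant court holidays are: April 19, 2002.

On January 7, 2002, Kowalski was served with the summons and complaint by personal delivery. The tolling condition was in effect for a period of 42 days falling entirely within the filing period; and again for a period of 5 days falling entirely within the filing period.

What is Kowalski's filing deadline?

50 days after January 7, 2002 is February 26, 2002.
Service was not by mail, so no mail extension applies.
Tolling adds 42 days: February 26, 2002 + 42 days = April 9, 2002.
Tolling adds 5 days: April 9, 2002 + 5 days = April 14, 2002.
April 14, 2002 is Sunday. The next qualifying day is April 15, 2002.

April 15, 2002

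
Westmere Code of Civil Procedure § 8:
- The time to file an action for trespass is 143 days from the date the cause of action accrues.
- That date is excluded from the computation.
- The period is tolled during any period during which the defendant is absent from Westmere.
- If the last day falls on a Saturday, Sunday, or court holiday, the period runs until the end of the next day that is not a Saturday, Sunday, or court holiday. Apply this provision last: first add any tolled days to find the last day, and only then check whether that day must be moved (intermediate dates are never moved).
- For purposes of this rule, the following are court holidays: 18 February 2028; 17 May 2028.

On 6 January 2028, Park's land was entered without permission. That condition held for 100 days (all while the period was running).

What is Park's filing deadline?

143 days after 6 January 2028 is May 28, 2028.
Tolling adds 100 days: May 28, 2028 + 100 days = September 5, 2028.
September 5, 2028 is a Tuesday and not a court holiday, so no extension applies.

September 5, 2028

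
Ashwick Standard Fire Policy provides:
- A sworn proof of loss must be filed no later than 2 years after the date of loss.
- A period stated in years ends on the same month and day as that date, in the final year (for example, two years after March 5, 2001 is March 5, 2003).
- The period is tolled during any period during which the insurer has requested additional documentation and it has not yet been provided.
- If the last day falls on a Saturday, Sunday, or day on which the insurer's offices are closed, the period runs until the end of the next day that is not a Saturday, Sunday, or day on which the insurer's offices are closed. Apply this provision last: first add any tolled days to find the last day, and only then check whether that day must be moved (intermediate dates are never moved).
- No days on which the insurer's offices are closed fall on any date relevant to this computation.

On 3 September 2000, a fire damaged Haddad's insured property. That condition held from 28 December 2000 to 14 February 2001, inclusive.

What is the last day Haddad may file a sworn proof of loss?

October 22, 2002

2 years after 3 September 2000 is September 3, 2002.
From December 28, 2000 through February 14, 2001 inclusive is 49 days; tolling adds 49 days: September 3, 2002 + 49 days = October 22, 2002.
October 22, 2002 is a Tuesday and not a day on which the insurer's offices are closed, so no extension applies.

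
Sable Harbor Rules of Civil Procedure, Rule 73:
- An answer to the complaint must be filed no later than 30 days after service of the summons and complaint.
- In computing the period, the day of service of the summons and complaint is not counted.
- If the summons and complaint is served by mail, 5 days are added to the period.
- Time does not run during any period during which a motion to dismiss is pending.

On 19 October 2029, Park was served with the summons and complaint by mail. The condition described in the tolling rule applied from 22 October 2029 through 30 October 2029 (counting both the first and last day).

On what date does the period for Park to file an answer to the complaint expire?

December 2, 2029

30 days after 19 October 2029 is November 18, 2029.
Service was by mail, adding 5 days: November 18, 2029 + 5 days = November 23, 2029.
From October 22, 2029 through October 30, 2029 inclusive is 9 days; tolling adds 9 days: November 23, 2029 + 9 days = December 2, 2029.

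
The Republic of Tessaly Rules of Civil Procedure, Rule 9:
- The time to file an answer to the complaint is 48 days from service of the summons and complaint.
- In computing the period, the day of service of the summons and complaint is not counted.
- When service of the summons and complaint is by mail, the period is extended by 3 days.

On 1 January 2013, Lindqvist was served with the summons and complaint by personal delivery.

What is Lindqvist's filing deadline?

48 days after 1 January 2013 is February 18, 2013.
Service was not by mail, so no mail extension applies.

February 18, 2013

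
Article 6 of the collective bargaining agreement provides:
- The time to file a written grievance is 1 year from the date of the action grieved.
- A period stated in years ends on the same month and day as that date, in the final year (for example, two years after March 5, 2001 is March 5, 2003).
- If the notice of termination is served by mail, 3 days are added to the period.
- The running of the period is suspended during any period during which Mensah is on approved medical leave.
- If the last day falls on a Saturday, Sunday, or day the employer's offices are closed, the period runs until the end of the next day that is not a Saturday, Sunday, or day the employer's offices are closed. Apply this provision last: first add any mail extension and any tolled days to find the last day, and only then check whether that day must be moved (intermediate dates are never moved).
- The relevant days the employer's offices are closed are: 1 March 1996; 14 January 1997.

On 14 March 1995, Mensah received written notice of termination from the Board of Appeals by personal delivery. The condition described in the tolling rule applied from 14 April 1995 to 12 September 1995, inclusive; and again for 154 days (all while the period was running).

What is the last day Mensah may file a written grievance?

1 year after 14 March 1995 is March 14, 1996.
Service was not by mail, so no mail extension applies.
From April 14, 1995 through September 12, 1995 inclusive is 152 days; tolling adds 152 days: March 14, 1996 + 152 days = August 13, 1996.
Tolling adds 154 days: August 13, 1996 + 154 days = January 14, 1997.
January 14, 1997 is a listed holiday. The next qualifying day is January 15, 1997.

January 15, 1997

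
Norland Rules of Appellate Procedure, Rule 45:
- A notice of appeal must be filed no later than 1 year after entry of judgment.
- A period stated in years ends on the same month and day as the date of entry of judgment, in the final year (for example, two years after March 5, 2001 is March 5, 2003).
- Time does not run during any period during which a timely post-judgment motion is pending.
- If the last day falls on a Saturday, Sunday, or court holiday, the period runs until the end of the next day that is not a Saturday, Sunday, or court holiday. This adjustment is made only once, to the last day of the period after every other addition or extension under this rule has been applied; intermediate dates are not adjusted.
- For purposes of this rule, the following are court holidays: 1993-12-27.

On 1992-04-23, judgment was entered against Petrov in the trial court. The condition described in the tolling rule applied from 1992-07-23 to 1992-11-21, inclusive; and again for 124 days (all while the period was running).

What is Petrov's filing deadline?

1 year after 1992-04-23 is April 23, 1993.
From July 23, 1992 through November 21, 1992 inclusive is 122 days; tolling adds 122 days: April 23, 1993 + 122 days = August 23, 1993.
Tolling adds 124 days: August 23, 1993 + 124 days = December 25, 1993.
December 25, 1993 is Saturday; December 26, 1993 is Sunday; December 27, 1993 is a listed holiday. The next qualifying day is December 28, 1993.

December 28, 1993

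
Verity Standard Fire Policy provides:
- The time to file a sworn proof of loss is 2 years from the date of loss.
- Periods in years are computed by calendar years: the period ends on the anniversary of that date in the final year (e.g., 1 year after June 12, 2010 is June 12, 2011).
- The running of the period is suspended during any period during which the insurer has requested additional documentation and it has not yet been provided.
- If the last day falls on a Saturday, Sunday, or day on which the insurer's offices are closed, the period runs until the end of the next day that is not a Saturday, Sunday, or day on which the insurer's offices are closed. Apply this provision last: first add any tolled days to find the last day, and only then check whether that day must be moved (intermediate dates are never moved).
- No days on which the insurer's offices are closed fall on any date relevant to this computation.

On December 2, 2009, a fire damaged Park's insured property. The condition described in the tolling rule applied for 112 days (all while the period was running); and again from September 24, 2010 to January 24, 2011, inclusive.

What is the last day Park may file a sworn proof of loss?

July 24, 2012

2 years after December 2, 2009 is December 2, 2011.
Tolling adds 112 days: December 2, 2011 + 112 days = March 23, 2012.
From September 24, 2010 through January 24, 2011 inclusive is 123 days; tolling adds 123 days: March 23, 2012 + 123 days = July 24, 2012.
July 24, 2012 is a Tuesday and not a day on which the insurer's offices are closed, so no extension applies.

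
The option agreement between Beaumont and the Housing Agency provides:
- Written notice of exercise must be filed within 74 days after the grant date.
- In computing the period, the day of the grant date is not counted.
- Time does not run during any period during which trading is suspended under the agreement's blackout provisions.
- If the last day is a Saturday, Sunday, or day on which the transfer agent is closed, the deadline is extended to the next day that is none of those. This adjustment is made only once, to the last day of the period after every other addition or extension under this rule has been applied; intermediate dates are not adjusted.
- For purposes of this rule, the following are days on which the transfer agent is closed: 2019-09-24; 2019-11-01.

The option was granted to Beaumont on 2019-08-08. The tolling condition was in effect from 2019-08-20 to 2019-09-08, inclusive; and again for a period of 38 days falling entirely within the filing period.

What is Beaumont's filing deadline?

74 days after 2019-08-08 is October 21, 2019.
From August 20, 2019 through September 8, 2019 inclusive is 20 days; tolling adds 20 days: October 21, 2019 + 20 days = November 10, 2019.
Tolling adds 38 days: November 10, 2019 + 38 days = December 18, 2019.
December 18, 2019 is a Wednesday and not a day on which the transfer agent is closed, so no extension applies.

December 18, 2019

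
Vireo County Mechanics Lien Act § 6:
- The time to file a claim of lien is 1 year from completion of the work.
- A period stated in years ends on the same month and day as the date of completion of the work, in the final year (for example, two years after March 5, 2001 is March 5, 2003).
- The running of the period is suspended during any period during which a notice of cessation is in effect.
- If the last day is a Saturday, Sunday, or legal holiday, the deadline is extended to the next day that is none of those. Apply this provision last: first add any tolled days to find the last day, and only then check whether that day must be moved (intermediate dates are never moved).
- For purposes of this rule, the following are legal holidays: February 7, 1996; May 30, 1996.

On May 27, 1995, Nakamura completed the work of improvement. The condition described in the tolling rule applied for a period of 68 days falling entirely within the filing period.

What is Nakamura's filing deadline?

August 5, 1996

1 year after May 27, 1995 is May 27, 1996.
Tolling adds 68 days: May 27, 1996 + 68 days = August 3, 1996.
August 3, 1996 is Saturday; August 4, 1996 is Sunday. The next qualifying day is August 5, 1996.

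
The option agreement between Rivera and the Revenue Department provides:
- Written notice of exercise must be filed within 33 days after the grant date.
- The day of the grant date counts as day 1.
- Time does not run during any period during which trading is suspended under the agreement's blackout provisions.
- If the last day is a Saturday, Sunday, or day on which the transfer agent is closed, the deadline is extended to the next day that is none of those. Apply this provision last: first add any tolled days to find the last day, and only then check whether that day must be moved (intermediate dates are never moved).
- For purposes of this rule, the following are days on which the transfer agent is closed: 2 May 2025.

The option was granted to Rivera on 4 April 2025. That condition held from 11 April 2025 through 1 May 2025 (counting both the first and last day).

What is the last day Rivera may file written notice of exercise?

Counting 4 April 2025 as day 1, day 33 is May 6, 2025.
From April 11, 2025 through May 1, 2025 inclusive is 21 days; tolling adds 21 days: May 6, 2025 + 21 days = May 27, 2025.
May 27, 2025 is a Tuesday and not a day on which the transfer agent is closed, so no extension applies.

May 27, 2025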